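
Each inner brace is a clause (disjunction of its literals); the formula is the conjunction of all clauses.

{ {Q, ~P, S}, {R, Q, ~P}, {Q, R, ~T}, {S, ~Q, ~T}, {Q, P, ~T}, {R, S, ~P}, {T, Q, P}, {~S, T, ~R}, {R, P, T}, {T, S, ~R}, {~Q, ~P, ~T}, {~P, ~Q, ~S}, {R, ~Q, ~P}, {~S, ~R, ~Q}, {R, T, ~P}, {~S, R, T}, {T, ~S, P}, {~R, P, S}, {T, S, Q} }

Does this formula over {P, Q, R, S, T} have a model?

Satisfiable

Case Q = 1:
Case S = 1:
(~P) alone gives P = 0.
(~R) alone gives R = 0.
(T) alone gives T = 1.
All clauses are satisfied.
A satisfying assignment: P ↦ 0,  Q ↦ 1,  R ↦ 0,  S ↦ 1,  T ↦ 1.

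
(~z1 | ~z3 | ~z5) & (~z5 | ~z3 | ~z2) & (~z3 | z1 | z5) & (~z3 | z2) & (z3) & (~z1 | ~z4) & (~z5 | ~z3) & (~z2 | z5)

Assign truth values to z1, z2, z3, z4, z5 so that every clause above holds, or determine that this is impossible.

The clause (z3) is unit, so z3 = 1.
The clause (z2) is unit, so z2 = 1.
The clause (~z5) is unit, so z5 = 0.
But (z5) is also a unit clause — contradiction.

UNSATISFIABLE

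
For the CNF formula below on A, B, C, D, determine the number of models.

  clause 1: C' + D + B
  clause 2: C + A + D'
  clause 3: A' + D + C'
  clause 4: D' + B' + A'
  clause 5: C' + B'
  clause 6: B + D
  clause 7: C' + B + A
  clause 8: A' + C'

There are 2^4 = 16 truth assignments over (A, B, C, D).
Split on D. With D = 1, the clauses containing D are satisfied and D' drops from the rest; 1 of the 2^3 = 8 assignments to the other variables satisfy what remains.
With D = 0, by the same count on the reduced clause set, 2 assignments work.
Total: 1 + 2 = 3.

3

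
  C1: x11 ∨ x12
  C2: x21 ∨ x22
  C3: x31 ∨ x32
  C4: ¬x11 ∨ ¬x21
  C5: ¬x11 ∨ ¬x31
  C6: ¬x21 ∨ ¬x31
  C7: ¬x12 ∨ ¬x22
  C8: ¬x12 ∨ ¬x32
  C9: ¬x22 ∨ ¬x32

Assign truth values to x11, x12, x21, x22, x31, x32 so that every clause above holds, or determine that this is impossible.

Suppose x11 = True.
Unit clause (¬x21) forces x21 = False.
Unit clause (x22) forces x22 = True.
Unit clause (¬x31) forces x31 = False.
Unit clause (x32) forces x32 = True.
But (¬x32) is also a unit clause — contradiction.
Backtrack on x11: now try x11 = False.
Unit clause (x12) forces x12 = True.
Unit clause (¬x22) forces x22 = False.
Unit clause (x21) forces x21 = True.
Unit clause (¬x31) forces x31 = False.
Unit clause (x32) forces x32 = True.
But (¬x32) is also a unit clause — contradiction.
Either choice for x11 ends in contradiction.

UNSATISFIABLE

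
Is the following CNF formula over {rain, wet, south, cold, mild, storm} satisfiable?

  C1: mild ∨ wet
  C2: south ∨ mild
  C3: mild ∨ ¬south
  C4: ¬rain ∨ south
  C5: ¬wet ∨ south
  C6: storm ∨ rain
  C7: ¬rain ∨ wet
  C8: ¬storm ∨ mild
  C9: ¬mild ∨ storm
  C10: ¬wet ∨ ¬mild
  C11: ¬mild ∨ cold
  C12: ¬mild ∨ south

Branch on mild: set mild = True.
(storm) alone gives storm = True.
(¬wet) alone gives wet = False.
(¬rain) alone gives rain = False.
(cold) alone gives cold = True.
(south) alone gives south = True.
All clauses are satisfied.
A satisfying assignment: rain: False,  wet: False,  south: True,  cold: True,  mild: True,  storm: True.

Satisfiable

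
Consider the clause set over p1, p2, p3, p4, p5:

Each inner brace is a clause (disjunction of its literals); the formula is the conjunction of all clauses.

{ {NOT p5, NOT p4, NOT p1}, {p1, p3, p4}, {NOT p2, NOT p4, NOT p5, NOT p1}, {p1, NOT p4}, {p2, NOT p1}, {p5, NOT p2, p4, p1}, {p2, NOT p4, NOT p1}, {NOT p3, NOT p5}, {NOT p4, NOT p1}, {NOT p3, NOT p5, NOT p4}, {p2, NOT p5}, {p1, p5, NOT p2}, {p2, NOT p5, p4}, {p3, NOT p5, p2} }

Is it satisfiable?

Try p1 = true.
The clause (p2) is unit, so p2 = true.
The clause (NOT p4) is unit, so p4 = false.
Try p3 = false.
Every clause is now satisfied; p5 is unconstrained.
A satisfying assignment: p1: true; p2: true; p3: false; p4: false; p5: true.

Satisfiable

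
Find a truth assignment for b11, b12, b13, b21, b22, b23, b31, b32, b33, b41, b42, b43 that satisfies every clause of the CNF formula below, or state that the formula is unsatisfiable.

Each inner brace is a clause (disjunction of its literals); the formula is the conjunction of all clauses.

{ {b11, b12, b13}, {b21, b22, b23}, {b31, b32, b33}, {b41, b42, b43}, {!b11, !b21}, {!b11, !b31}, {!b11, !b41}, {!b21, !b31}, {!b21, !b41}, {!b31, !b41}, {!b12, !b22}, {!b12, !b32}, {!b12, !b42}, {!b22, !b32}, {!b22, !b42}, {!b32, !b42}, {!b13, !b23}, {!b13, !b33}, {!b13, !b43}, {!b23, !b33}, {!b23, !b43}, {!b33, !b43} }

Branch on b11: set b11 = false.
Branch on b12: set b12 = true.
The clause (!b22) is unit, so b22 = false.
The clause (!b32) is unit, so b32 = false.
The clause (!b42) is unit, so b42 = false.
Branch on b21: set b21 = true.
The clause (!b31) is unit, so b31 = false.
The clause (b33) is unit, so b33 = true.
The clause (!b41) is unit, so b41 = false.
The clause (b43) is unit, so b43 = true.
That conflicts with the unit clause (!b43).
Undo b21 and try b21 = false.
The clause (b23) is unit, so b23 = true.
The clause (!b13) is unit, so b13 = false.
The clause (!b33) is unit, so b33 = false.
The clause (b31) is unit, so b31 = true.
The clause (!b41) is unit, so b41 = false.
The clause (b43) is unit, so b43 = true.
That conflicts with the unit clause (!b43).
Either choice for b21 ends in contradiction.
Undo b12 and try b12 = false.
The clause (b13) is unit, so b13 = true.
The clause (!b23) is unit, so b23 = false.
The clause (!b33) is unit, so b33 = false.
The clause (!b43) is unit, so b43 = false.
Branch on b21: set b21 = true.
The clause (!b31) is unit, so b31 = false.
The clause (b32) is unit, so b32 = true.
The clause (!b41) is unit, so b41 = false.
The clause (b42) is unit, so b42 = true.
That conflicts with the unit clause (!b42).
Undo b21 and try b21 = false.
The clause (b22) is unit, so b22 = true.
The clause (!b32) is unit, so b32 = false.
The clause (b31) is unit, so b31 = true.
The clause (!b41) is unit, so b41 = false.
The clause (b42) is unit, so b42 = true.
That conflicts with the unit clause (!b42).
Either choice for b21 ends in contradiction.
Either choice for b12 ends in contradiction.
Undo b11 and try b11 = true.
The clause (!b21) is unit, so b21 = false.
The clause (!b31) is unit, so b31 = false.
The clause (!b41) is unit, so b41 = false.
Branch on b22: set b22 = true.
The clause (!b12) is unit, so b12 = false.
The clause (!b32) is unit, so b32 = false.
The clause (b33) is unit, so b33 = true.
The clause (!b42) is unit, so b42 = false.
The clause (b43) is unit, so b43 = true.
That conflicts with the unit clause (!b43).
Undo b22 and try b22 = false.
The clause (b23) is unit, so b23 = true.
The clause (!b13) is unit, so b13 = false.
The clause (!b33) is unit, so b33 = false.
The clause (b32) is unit, so b32 = true.
The clause (!b12) is unit, so b12 = false.
The clause (!b42) is unit, so b42 = false.
The clause (b43) is unit, so b43 = true.
That conflicts with the unit clause (!b43).
Either choice for b22 ends in contradiction.
Either choice for b11 ends in contradiction.

UNSATISFIABLE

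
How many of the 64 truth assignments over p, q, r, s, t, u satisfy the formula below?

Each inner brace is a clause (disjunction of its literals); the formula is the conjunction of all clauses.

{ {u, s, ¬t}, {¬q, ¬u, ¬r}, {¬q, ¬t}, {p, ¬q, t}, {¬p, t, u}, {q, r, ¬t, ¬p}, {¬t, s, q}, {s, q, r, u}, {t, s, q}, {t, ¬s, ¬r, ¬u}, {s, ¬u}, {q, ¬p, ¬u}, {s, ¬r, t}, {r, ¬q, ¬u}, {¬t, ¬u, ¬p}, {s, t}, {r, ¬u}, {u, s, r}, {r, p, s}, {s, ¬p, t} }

There are 2^6 = 64 truth assignments over (p, q, r, s, t, u).
Split on r. With r = True, the clauses containing r are satisfied and ¬r drops from the rest; 4 of the 2^5 = 32 assignments to the other variables satisfy what remains.
With r = False, by the same count on the reduced clause set, 2 assignments work.
(One model: p=F, q=F, r=F, s=T, t=F, u=F.)
Total: 4 + 2 = 6.

6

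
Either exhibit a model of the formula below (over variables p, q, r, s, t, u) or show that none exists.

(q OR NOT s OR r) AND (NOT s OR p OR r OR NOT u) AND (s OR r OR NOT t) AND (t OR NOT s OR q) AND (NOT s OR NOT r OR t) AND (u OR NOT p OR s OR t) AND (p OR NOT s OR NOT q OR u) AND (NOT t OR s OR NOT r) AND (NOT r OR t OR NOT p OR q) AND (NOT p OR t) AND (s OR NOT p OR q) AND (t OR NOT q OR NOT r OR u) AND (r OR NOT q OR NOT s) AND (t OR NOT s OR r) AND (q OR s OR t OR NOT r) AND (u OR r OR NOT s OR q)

Try p = true.
(t) alone gives t = true.
Try s = true.
Try q = false.
(r) alone gives r = true.
Every clause is now satisfied; u is unconstrained.

p=true,  q=false,  r=true,  s=true,  t=true,  u=false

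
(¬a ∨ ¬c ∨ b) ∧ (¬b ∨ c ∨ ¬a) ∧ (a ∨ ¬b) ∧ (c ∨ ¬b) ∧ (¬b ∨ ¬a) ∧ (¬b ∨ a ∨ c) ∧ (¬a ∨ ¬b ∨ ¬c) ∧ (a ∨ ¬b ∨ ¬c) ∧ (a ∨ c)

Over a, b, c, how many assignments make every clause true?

There are 2^3 = 8 truth assignments over (a, b, c).
Split on c. With c = True, the clauses containing c are satisfied and ¬c drops from the rest; 1 of the 2^2 = 4 assignments to the other variables satisfy what remains.
With c = False, by the same count on the reduced clause set, 1 assignment works.
(One model: a=F, b=F, c=T.)
Total: 1 + 1 = 2.

2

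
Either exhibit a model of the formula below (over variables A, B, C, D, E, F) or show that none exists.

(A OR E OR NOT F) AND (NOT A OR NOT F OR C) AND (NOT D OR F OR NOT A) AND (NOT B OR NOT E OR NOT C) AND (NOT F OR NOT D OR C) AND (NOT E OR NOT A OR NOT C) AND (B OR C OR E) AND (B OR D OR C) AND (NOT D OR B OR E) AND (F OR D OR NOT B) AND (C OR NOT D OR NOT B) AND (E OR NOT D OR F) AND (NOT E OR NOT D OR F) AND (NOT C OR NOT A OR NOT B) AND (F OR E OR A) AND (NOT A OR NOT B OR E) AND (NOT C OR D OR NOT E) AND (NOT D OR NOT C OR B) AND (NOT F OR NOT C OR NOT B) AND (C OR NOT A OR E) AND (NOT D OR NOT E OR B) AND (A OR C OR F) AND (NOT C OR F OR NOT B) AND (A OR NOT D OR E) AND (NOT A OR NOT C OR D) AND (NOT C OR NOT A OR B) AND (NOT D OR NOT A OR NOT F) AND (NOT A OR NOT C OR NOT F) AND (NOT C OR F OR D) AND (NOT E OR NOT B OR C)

Try A = true.
Try F = false.
(NOT D) alone gives D = false.
(NOT B) alone gives B = false.
(C) alone gives C = true.
But (NOT C) is also a unit clause — contradiction.
So F must be the other value — set F = true.
(C) alone gives C = true.
But (NOT C) is also a unit clause — contradiction.
Both values of F lead to a conflict.
So A must be the other value — set A = false.
Try E = true.
Try B = false.
(NOT D) alone gives D = false.
(C) alone gives C = true.
But (NOT C) is also a unit clause — contradiction.
So B must be the other value — set B = true.
(NOT C) alone gives C = false.
But (C) is also a unit clause — contradiction.
Both values of B lead to a conflict.
So E must be the other value — set E = false.
(NOT F) alone gives F = false.
But (F) is also a unit clause — contradiction.
Both values of E lead to a conflict.
Both values of A lead to a conflict.

UNSATISFIABLE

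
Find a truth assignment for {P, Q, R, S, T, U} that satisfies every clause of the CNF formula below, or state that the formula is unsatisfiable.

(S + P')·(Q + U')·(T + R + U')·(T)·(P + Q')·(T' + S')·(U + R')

Unit clause (T) forces T = 1.
Unit clause (S') forces S = 0.
Unit clause (P') forces P = 0.
Unit clause (Q') forces Q = 0.
Unit clause (U') forces U = 0.
Unit clause (R') forces R = 0.
This assignment satisfies each clause.

P=0; Q=0; R=0; S=0; T=1; U=0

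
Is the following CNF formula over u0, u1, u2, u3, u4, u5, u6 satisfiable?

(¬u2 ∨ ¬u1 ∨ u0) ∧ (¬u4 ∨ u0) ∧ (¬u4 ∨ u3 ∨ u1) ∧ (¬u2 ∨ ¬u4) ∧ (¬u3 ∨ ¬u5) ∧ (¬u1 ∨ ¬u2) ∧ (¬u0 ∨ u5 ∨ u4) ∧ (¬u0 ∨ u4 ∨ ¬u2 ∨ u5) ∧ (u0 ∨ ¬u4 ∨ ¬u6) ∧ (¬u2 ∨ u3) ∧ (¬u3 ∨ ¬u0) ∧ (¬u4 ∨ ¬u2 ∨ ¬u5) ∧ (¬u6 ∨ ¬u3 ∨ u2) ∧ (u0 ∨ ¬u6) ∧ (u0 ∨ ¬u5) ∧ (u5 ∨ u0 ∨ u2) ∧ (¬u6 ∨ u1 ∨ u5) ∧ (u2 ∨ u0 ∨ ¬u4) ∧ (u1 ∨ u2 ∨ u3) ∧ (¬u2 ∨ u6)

Yes

Branch on u4: set u4 = True.
(u0) alone gives u0 = True.
(¬u2) alone gives u2 = False.
(¬u3) alone gives u3 = False.
(u1) alone gives u1 = True.
All clauses hold; u5, u6 can take either value.
A satisfying assignment: u0: True; u1: True; u2: False; u3: False; u4: True; u5: False; u6: False.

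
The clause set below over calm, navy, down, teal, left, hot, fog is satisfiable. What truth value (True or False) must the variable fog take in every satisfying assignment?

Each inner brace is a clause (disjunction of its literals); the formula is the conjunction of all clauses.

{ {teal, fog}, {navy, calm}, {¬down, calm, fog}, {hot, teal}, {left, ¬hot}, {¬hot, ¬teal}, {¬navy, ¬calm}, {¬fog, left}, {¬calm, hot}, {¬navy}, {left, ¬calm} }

Suppose fog = False.
From the singleton clause (teal), teal = True.
From the singleton clause (¬hot), hot = False.
From the singleton clause (¬calm), calm = False.
From the singleton clause (navy), navy = True.
But (¬navy) is also a unit clause — contradiction.
So every satisfying assignment has fog = True.

True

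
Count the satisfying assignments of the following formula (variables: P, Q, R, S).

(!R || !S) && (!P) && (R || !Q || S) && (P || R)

There are 2^4 = 16 truth assignments over (P, Q, R, S).
Check each against the 4 clauses (columns in the order P, Q, R, S):
  F F F F  ✗ fails (P || R)
  F F F T  ✗ fails (P || R)
  F F T F  ✓ satisfies all
  F F T T  ✗ fails (!R || !S)
  F T F F  ✗ fails (R || !Q || S)
  F T F T  ✗ fails (P || R)
  F T T F  ✓ satisfies all
  F T T T  ✗ fails (!R || !S)
  T F F F  ✗ fails (!P)
  T F F T  ✗ fails (!P)
  T F T F  ✗ fails (!P)
  T F T T  ✗ fails (!R || !S)
  T T F F  ✗ fails (!P)
  T T F T  ✗ fails (!P)
  T T T F  ✗ fails (!P)
  T T T T  ✗ fails (!R || !S)
2 of the 16 rows are models.

2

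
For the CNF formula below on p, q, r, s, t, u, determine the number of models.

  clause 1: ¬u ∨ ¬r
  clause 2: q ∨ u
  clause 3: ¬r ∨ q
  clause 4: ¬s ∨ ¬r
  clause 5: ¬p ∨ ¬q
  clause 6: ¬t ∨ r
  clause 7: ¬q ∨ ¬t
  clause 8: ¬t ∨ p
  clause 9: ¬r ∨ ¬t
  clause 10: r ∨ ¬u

3

There are 2^6 = 64 truth assignments over (p, q, r, s, t, u).
Split on q. With q = True, the clauses containing q are satisfied and ¬q drops from the rest; 3 of the 2^5 = 32 assignments to the other variables satisfy what remains.
With q = False, by the same count on the reduced clause set, 0 assignments work.
Total: 3 + 0 = 3.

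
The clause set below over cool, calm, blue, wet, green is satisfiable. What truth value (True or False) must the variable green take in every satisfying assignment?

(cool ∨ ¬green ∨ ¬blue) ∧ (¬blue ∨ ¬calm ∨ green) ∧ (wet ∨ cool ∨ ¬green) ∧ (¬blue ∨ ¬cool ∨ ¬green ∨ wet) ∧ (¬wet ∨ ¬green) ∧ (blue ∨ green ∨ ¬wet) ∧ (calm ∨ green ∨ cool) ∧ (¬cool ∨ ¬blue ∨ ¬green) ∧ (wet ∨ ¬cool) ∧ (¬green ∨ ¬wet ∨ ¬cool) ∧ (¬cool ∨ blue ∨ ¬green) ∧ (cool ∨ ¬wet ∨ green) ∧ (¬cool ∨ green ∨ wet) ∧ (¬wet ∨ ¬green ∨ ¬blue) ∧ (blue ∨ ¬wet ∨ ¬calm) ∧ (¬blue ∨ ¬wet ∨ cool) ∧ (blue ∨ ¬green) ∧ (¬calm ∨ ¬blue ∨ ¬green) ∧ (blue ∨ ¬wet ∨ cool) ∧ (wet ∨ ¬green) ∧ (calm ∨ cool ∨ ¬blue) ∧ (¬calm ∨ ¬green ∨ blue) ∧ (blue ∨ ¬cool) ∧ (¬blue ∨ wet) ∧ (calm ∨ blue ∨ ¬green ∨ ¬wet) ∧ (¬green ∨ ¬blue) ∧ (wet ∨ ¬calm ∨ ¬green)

Suppose green = True.
The clause (¬wet) is unit, so wet = False.
That conflicts with the unit clause (wet).
So every satisfying assignment has green = False.

False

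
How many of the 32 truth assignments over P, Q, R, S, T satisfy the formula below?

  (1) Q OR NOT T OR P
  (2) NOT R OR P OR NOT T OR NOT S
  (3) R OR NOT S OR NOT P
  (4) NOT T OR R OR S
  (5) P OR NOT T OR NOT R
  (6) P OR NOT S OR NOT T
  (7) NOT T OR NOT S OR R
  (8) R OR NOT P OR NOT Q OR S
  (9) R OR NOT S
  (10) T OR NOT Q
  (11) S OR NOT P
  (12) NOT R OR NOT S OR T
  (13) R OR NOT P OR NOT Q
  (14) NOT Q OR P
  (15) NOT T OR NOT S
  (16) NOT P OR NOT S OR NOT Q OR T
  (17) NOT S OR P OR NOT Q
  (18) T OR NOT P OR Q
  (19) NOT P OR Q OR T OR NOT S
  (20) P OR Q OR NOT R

There are 2^5 = 32 truth assignments over (P, Q, R, S, T).
Split on P. With P = true, the clauses containing P are satisfied and NOT P drops from the rest; 0 of the 2^4 = 16 assignments to the other variables satisfy what remains.
With P = false, by the same count on the reduced clause set, 1 assignment works.
Total: 0 + 1 = 1.

1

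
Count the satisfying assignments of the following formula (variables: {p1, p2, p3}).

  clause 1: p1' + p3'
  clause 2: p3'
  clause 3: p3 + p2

There are 2^3 = 8 truth assignments over (p1, p2, p3).
Check each against the 3 clauses (columns in the order p1, p2, p3):
  F F F  ✗ fails (p3 + p2)
  F F T  ✗ fails (p3')
  F T F  ✓ satisfies all
  F T T  ✗ fails (p3')
  T F F  ✗ fails (p3 + p2)
  T F T  ✗ fails (p1' + p3')
  T T F  ✓ satisfies all
  T T T  ✗ fails (p1' + p3')
2 of the 8 rows are models.

2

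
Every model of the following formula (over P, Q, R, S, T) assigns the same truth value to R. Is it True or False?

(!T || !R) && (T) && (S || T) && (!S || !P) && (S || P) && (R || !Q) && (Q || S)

False

Suppose R = true.
Unit clause (!T) forces T = false.
But (T) is also a unit clause — contradiction.
So every satisfying assignment has R = False.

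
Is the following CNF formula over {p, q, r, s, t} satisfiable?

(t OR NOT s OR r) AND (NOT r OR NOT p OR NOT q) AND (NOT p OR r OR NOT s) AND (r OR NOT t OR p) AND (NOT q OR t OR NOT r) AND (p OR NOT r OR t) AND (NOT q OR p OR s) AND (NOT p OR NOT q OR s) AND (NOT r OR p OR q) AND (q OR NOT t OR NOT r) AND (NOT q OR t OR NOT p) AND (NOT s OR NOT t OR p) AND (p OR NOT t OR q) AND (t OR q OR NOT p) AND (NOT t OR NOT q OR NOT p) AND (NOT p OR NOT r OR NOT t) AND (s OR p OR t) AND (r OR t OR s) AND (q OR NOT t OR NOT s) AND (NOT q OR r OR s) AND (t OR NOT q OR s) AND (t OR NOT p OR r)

Yes

Try t = true.
Try r = false.
The clause (p) is unit, so p = true.
The clause (NOT s) is unit, so s = false.
The clause (NOT q) is unit, so q = false.
All clauses are satisfied.
A satisfying assignment: p: true, q: false, r: false, s: false, t: true.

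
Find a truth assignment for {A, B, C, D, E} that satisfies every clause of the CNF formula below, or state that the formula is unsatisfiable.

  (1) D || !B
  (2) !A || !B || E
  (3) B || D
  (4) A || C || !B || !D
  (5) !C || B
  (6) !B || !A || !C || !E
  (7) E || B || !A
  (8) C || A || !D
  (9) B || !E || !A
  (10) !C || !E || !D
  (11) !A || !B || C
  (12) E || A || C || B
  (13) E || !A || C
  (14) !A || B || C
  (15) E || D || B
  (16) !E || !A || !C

A=false,  B=true,  C=true,  D=true,  E=false

Suppose D = true.
Suppose C = true.
From the singleton clause (B), B = true.
From the singleton clause (!E), E = false.
From the singleton clause (!A), A = false.
Every clause now holds.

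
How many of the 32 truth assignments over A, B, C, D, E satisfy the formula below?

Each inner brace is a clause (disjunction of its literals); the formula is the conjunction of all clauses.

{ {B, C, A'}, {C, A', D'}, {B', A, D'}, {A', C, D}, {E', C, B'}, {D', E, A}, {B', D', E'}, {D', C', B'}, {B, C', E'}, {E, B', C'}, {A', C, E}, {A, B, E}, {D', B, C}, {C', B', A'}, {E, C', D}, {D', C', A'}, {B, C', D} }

There are 2^5 = 32 truth assignments over (A, B, C, D, E).
Split on D. With D = 1, the clauses containing D are satisfied and D' drops from the rest; 0 of the 2^4 = 16 assignments to the other variables satisfy what remains.
With D = 0, by the same count on the reduced clause set, 3 assignments work.
(One model: A=F, B=F, C=F, D=F, E=T.)
Total: 0 + 3 = 3.

3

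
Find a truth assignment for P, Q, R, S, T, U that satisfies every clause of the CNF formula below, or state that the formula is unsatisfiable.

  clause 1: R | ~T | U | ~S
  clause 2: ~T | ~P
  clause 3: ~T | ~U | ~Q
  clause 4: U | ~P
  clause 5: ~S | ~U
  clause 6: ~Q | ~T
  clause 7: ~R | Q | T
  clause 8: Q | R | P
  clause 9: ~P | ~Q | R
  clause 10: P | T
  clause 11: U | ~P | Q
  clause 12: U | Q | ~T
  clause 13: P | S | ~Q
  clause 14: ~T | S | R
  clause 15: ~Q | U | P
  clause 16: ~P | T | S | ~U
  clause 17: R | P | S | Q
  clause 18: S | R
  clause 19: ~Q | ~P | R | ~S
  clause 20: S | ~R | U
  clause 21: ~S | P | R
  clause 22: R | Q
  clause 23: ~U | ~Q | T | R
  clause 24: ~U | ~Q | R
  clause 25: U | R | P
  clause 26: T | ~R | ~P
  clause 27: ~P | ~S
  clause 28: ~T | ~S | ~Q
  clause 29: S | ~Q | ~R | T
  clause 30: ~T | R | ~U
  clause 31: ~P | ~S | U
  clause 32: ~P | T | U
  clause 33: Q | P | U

P: 0,  Q: 0,  R: 1,  S: 0,  T: 1,  U: 1

Suppose T = 1.
Unit clause (~P) forces P = 0.
Unit clause (~Q) forces Q = 0.
Unit clause (R) forces R = 1.
Unit clause (U) forces U = 1.
Unit clause (~S) forces S = 0.
Every clause now holds.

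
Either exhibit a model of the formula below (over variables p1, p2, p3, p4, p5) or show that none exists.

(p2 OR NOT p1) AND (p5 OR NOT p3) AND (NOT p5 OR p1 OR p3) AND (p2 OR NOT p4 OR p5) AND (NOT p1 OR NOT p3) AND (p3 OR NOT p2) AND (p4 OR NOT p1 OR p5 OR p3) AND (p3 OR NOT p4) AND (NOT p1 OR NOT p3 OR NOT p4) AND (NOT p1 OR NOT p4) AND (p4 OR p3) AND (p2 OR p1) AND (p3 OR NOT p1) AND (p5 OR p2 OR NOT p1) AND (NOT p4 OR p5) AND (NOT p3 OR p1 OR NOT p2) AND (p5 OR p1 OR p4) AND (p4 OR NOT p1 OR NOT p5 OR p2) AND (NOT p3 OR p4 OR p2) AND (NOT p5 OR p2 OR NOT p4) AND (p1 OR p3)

UNSATISFIABLE

Suppose p2 = true.
(p3) alone gives p3 = true.
(p5) alone gives p5 = true.
(NOT p1) alone gives p1 = false.
But (p1) is also a unit clause — contradiction.
That branch fails; take p2 = false instead.
(NOT p1) alone gives p1 = false.
But (p1) is also a unit clause — contradiction.
Either choice for p2 ends in contradiction.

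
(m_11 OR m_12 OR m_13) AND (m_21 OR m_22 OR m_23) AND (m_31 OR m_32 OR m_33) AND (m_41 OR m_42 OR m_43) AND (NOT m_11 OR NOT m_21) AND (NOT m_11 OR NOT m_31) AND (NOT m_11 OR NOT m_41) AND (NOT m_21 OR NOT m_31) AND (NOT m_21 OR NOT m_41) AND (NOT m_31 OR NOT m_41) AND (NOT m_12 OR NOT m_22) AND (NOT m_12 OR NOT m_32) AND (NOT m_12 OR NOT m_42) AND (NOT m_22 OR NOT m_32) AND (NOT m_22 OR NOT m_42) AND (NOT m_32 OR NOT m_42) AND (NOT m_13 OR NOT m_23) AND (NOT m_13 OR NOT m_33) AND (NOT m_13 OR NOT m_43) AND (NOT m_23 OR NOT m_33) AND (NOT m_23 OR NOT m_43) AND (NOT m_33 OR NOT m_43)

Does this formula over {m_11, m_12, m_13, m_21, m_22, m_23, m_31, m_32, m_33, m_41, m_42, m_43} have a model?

Suppose m_11 = false.
Suppose m_12 = true.
(NOT m_22) alone gives m_22 = false.
(NOT m_32) alone gives m_32 = false.
(NOT m_42) alone gives m_42 = false.
Suppose m_21 = true.
(NOT m_31) alone gives m_31 = false.
(m_33) alone gives m_33 = true.
(NOT m_41) alone gives m_41 = false.
(m_43) alone gives m_43 = true.
That conflicts with the unit clause (NOT m_43).
So m_21 must be the other value — set m_21 = false.
(m_23) alone gives m_23 = true.
(NOT m_13) alone gives m_13 = false.
(NOT m_33) alone gives m_33 = false.
(m_31) alone gives m_31 = true.
(NOT m_41) alone gives m_41 = false.
(m_43) alone gives m_43 = true.
That conflicts with the unit clause (NOT m_43).
Both values of m_21 lead to a conflict.
So m_12 must be the other value — set m_12 = false.
(m_13) alone gives m_13 = true.
(NOT m_23) alone gives m_23 = false.
(NOT m_33) alone gives m_33 = false.
(NOT m_43) alone gives m_43 = false.
Suppose m_21 = true.
(NOT m_31) alone gives m_31 = false.
(m_32) alone gives m_32 = true.
(NOT m_41) alone gives m_41 = false.
(m_42) alone gives m_42 = true.
That conflicts with the unit clause (NOT m_42).
So m_21 must be the other value — set m_21 = false.
(m_22) alone gives m_22 = true.
(NOT m_32) alone gives m_32 = false.
(m_31) alone gives m_31 = true.
(NOT m_41) alone gives m_41 = false.
(m_42) alone gives m_42 = true.
That conflicts with the unit clause (NOT m_42).
Both values of m_21 lead to a conflict.
Both values of m_12 lead to a conflict.
So m_11 must be the other value — set m_11 = true.
(NOT m_21) alone gives m_21 = false.
(NOT m_31) alone gives m_31 = false.
(NOT m_41) alone gives m_41 = false.
Suppose m_22 = true.
(NOT m_12) alone gives m_12 = false.
(NOT m_32) alone gives m_32 = false.
(m_33) alone gives m_33 = true.
(NOT m_42) alone gives m_42 = false.
(m_43) alone gives m_43 = true.
That conflicts with the unit clause (NOT m_43).
So m_22 must be the other value — set m_22 = false.
(m_23) alone gives m_23 = true.
(NOT m_13) alone gives m_13 = false.
(NOT m_33) alone gives m_33 = false.
(m_32) alone gives m_32 = true.
(NOT m_12) alone gives m_12 = false.
(NOT m_42) alone gives m_42 = false.
(m_43) alone gives m_43 = true.
That conflicts with the unit clause (NOT m_43).
Both values of m_22 lead to a conflict.
Both values of m_11 lead to a conflict.
No assignment satisfies every clause.

Unsatisfiable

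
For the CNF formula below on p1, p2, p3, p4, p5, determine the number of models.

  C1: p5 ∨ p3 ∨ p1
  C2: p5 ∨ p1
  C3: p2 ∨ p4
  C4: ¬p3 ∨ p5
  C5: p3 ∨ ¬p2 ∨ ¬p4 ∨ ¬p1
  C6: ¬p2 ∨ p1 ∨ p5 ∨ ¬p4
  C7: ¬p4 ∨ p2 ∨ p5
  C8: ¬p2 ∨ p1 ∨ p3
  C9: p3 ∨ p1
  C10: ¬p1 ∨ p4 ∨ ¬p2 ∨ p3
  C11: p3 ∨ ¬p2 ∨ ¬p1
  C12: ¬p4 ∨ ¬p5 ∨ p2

4

There are 2^5 = 32 truth assignments over (p1, p2, p3, p4, p5).
Split on p5. With p5 = True, the clauses containing p5 are satisfied and ¬p5 drops from the rest; 4 of the 2^4 = 16 assignments to the other variables satisfy what remains.
With p5 = False, by the same count on the reduced clause set, 0 assignments work.
Total: 4 + 0 = 4.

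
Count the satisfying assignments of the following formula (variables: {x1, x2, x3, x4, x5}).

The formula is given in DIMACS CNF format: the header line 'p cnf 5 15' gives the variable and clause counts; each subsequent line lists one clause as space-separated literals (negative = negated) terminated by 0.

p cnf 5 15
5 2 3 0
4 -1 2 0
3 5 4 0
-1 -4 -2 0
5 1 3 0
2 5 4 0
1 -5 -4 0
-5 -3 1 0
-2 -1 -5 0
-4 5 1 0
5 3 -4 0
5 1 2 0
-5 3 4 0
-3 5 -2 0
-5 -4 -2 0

3

There are 2^5 = 32 truth assignments over (x1, x2, x3, x4, x5).
Split on x2. With x2 = True, the clauses containing x2 are satisfied and ¬x2 drops from the rest; 0 of the 2^4 = 16 assignments to the other variables satisfy what remains.
With x2 = False, by the same count on the reduced clause set, 3 assignments work.
(One model: x1=T, x2=F, x3=F, x4=T, x5=T.)
Total: 0 + 3 = 3.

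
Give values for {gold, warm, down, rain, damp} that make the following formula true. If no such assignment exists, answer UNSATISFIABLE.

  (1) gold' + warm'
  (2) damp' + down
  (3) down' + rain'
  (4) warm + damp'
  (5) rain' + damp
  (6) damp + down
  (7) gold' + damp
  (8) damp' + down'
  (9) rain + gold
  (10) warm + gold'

Suppose gold = 0.
Unit clause (rain) forces rain = 1.
Unit clause (down') forces down = 0.
Unit clause (damp') forces damp = 0.
That conflicts with the unit clause (damp).
So gold must be the other value — set gold = 1.
Unit clause (warm') forces warm = 0.
That conflicts with the unit clause (warm).
Either choice for gold ends in contradiction.

UNSATISFIABLE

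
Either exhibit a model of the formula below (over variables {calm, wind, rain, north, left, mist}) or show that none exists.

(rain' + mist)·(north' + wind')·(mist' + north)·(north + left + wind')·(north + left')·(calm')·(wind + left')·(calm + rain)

calm=0,  wind=0,  rain=1,  north=1,  left=0,  mist=1

(calm') alone gives calm = 0.
(rain) alone gives rain = 1.
(mist) alone gives mist = 1.
(north) alone gives north = 1.
(wind') alone gives wind = 0.
(left') alone gives left = 0.
This assignment satisfies each clause.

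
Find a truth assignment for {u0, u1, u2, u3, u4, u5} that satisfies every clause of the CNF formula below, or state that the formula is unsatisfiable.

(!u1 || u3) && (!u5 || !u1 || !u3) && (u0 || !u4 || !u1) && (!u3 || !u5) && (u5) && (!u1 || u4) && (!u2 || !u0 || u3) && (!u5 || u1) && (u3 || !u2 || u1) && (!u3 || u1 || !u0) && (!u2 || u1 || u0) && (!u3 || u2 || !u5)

UNSATISFIABLE

(u5) alone gives u5 = true.
(!u3) alone gives u3 = false.
(!u1) alone gives u1 = false.
That conflicts with the unit clause (u1).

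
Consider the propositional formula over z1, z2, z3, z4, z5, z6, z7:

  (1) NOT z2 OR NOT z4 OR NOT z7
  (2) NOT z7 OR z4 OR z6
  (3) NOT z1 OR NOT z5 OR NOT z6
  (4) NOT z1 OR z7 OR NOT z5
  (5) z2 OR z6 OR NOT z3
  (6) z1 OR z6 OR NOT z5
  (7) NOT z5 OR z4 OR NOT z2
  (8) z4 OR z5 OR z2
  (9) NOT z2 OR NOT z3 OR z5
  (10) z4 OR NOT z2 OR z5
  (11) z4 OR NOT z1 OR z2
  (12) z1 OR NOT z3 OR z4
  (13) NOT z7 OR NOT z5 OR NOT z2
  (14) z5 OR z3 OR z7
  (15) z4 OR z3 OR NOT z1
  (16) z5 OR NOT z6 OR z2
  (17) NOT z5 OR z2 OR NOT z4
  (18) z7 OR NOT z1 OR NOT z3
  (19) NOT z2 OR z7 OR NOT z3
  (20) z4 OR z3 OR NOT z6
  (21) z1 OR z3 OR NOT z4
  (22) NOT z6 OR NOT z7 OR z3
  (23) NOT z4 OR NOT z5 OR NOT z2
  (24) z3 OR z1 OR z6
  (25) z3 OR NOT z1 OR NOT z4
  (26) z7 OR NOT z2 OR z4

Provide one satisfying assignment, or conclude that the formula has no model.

UNSATISFIABLE

Branch on z2: set z2 = false.
Branch on z6: set z6 = true.
From the singleton clause (z5), z5 = true.
From the singleton clause (NOT z1), z1 = false.
From the singleton clause (NOT z4), z4 = false.
From the singleton clause (NOT z3), z3 = false.
Now (z3) is unsatisfied and unit — conflict.
That branch fails; take z6 = false instead.
From the singleton clause (NOT z3), z3 = false.
From the singleton clause (z1), z1 = true.
From the singleton clause (z4), z4 = true.
Now (NOT z4) is unsatisfied and unit — conflict.
Both values of z6 lead to a conflict.
That branch fails; take z2 = true instead.
Branch on z4: set z4 = false.
From the singleton clause (NOT z5), z5 = false.
Now (z5) is unsatisfied and unit — conflict.
That branch fails; take z4 = true instead.
From the singleton clause (NOT z7), z7 = false.
From the singleton clause (NOT z3), z3 = false.
From the singleton clause (z5), z5 = true.
Now (NOT z5) is unsatisfied and unit — conflict.
Both values of z4 lead to a conflict.
Both values of z2 lead to a conflict.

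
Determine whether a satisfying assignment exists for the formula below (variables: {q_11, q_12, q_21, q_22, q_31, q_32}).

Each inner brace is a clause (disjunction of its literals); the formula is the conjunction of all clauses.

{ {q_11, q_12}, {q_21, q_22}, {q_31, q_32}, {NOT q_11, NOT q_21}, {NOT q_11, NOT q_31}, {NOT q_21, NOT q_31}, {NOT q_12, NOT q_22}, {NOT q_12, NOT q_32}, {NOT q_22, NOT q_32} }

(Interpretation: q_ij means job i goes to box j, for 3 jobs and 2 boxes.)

Unsatisfiable

Try q_11 = true.
(NOT q_21) alone gives q_21 = false.
(q_22) alone gives q_22 = true.
(NOT q_31) alone gives q_31 = false.
(q_32) alone gives q_32 = true.
That conflicts with the unit clause (NOT q_32).
So q_11 must be the other value — set q_11 = false.
(q_12) alone gives q_12 = true.
(NOT q_22) alone gives q_22 = false.
(q_21) alone gives q_21 = true.
(NOT q_31) alone gives q_31 = false.
(q_32) alone gives q_32 = true.
That conflicts with the unit clause (NOT q_32).
Neither q_11 = true nor q_11 = false works.
No assignment satisfies every clause.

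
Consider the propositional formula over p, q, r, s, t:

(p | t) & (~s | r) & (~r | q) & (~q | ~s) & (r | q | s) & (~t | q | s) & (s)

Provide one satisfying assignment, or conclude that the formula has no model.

From the singleton clause (s), s = 1.
From the singleton clause (r), r = 1.
From the singleton clause (q), q = 1.
But (~q) is also a unit clause — contradiction.

UNSATISFIABLE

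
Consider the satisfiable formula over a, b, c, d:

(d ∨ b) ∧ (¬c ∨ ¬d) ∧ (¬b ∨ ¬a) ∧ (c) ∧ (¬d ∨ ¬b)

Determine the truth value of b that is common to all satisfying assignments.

Suppose b = False.
(d) alone gives d = True.
(¬c) alone gives c = False.
Now (c) is unsatisfied and unit — conflict.
So every satisfying assignment has b = True.

True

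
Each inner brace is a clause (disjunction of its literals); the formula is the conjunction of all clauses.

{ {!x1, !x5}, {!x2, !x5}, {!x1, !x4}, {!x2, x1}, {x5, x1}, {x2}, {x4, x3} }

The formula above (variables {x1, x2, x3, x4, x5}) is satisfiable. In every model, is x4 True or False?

False

Suppose x4 = true.
From the singleton clause (!x1), x1 = false.
From the singleton clause (!x2), x2 = false.
That conflicts with the unit clause (x2).
So every satisfying assignment has x4 = False.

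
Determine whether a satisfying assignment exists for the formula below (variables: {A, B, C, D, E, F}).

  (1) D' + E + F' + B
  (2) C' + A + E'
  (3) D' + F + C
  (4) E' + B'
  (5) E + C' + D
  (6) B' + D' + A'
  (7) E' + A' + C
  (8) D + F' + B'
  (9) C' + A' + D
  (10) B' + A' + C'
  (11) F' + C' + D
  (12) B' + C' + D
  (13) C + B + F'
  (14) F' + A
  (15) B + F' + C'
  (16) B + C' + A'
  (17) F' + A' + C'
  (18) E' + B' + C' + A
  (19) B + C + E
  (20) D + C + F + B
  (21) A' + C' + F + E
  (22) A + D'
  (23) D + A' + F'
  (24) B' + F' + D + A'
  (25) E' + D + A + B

Case E = 0:
Case C = 0:
From the singleton clause (B), B = 1.
Case D = 0:
From the singleton clause (F'), F = 0.
All clauses hold; A can take either value.
A satisfying assignment: A=1, B=1, C=0, D=0, E=0, F=0.

Yes, satisfiable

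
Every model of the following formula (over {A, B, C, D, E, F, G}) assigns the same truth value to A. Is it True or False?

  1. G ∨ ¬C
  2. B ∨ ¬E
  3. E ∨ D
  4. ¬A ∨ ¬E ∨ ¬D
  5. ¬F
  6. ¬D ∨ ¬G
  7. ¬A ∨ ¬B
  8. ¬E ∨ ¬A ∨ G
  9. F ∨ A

True

Suppose A = False.
Unit clause (¬F) forces F = False.
That conflicts with the unit clause (F).
So every satisfying assignment has A = True.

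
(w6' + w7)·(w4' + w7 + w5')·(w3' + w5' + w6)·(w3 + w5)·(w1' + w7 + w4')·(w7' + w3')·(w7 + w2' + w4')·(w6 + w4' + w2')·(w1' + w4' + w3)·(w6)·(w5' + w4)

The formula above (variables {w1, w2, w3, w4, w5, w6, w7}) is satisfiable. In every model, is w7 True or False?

True

Suppose w7 = 0.
The clause (w6') is unit, so w6 = 0.
That conflicts with the unit clause (w6).
So every satisfying assignment has w7 = True.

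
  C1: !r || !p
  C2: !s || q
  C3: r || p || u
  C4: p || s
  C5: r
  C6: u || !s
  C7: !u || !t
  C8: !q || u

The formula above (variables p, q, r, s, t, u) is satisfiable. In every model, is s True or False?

Suppose s = false.
Unit clause (p) forces p = true.
Unit clause (!r) forces r = false.
But (r) is also a unit clause — contradiction.
So every satisfying assignment has s = True.

True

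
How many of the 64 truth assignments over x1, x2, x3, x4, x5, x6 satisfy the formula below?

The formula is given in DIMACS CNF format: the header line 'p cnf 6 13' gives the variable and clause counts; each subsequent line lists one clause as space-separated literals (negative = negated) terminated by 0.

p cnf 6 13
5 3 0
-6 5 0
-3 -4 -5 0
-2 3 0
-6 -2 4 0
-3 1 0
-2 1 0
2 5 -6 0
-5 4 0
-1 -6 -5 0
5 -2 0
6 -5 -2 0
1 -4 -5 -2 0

There are 2^6 = 64 truth assignments over (x1, x2, x3, x4, x5, x6).
Split on x6. With x6 = True, the clauses containing x6 are satisfied and ¬x6 drops from the rest; 1 of the 2^5 = 32 assignments to the other variables satisfy what remains.
With x6 = False, by the same count on the reduced clause set, 4 assignments work.
(One model: x1=F, x2=F, x3=F, x4=T, x5=T, x6=F.)
Total: 1 + 4 = 5.

5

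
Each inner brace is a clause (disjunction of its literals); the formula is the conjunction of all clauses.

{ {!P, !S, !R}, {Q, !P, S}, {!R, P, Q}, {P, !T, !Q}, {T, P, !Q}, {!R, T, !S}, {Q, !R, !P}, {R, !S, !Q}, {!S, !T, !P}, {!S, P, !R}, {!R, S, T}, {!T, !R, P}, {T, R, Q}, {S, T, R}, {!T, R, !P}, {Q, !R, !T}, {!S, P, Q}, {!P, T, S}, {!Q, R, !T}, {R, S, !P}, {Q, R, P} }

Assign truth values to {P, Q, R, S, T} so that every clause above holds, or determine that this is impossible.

Suppose P = true.
Suppose S = false.
Unit clause (Q) forces Q = true.
Unit clause (T) forces T = true.
Unit clause (R) forces R = true.
This assignment satisfies each clause.

P: true,  Q: true,  R: true,  S: false,  T: true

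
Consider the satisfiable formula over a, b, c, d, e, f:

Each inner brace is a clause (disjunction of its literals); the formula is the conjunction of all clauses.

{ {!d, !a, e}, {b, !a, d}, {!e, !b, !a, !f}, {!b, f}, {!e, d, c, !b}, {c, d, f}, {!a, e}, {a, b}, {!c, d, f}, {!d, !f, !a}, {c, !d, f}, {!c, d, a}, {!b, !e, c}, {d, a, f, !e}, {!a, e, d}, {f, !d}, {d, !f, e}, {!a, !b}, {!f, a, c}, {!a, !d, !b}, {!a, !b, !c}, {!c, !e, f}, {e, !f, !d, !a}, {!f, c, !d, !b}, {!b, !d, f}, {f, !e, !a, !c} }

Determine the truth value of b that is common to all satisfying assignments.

Suppose b = false.
Unit clause (a) forces a = true.
Unit clause (d) forces d = true.
Unit clause (e) forces e = true.
Unit clause (!f) forces f = false.
Now (f) is unsatisfied and unit — conflict.
So every satisfying assignment has b = True.

True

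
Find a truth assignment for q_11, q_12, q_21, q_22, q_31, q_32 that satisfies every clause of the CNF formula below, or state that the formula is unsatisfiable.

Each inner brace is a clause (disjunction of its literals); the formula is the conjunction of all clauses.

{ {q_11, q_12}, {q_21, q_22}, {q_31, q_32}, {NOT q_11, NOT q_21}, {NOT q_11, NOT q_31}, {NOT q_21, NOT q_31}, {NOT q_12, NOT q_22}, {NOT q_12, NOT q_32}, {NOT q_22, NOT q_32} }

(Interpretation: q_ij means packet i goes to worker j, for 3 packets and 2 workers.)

UNSATISFIABLE

Branch on q_11: set q_11 = true.
(NOT q_21) alone gives q_21 = false.
(q_22) alone gives q_22 = true.
(NOT q_31) alone gives q_31 = false.
(q_32) alone gives q_32 = true.
But (NOT q_32) is also a unit clause — contradiction.
Undo q_11 and try q_11 = false.
(q_12) alone gives q_12 = true.
(NOT q_22) alone gives q_22 = false.
(q_21) alone gives q_21 = true.
(NOT q_31) alone gives q_31 = false.
(q_32) alone gives q_32 = true.
But (NOT q_32) is also a unit clause — contradiction.
Neither q_11 = true nor q_11 = false works.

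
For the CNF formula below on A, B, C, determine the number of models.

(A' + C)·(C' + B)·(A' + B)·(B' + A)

2

There are 2^3 = 8 truth assignments over (A, B, C).
Check each against the 4 clauses (columns in the order A, B, C):
  F F F  ✓ satisfies all
  F F T  ✗ fails (C' + B)
  F T F  ✗ fails (B' + A)
  F T T  ✗ fails (B' + A)
  T F F  ✗ fails (A' + C)
  T F T  ✗ fails (C' + B)
  T T F  ✗ fails (A' + C)
  T T T  ✓ satisfies all
2 of the 8 rows are models.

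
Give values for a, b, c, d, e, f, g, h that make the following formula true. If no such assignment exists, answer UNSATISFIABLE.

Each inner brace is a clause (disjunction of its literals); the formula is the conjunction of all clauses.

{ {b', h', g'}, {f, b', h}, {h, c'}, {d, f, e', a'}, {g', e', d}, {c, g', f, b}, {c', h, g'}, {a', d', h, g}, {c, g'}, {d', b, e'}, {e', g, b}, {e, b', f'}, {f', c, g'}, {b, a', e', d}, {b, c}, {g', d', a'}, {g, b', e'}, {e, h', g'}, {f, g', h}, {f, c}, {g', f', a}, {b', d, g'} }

a ↦ 0,  b ↦ 0,  c ↦ 1,  d ↦ 0,  e ↦ 0,  f ↦ 1,  g ↦ 0,  h ↦ 1

Try h = 1.
Try b = 0.
From the singleton clause (c), c = 1.
Try d = 0.
Try g = 0.
From the singleton clause (e'), e = 0.
Every clause is now satisfied; a, f are unconstrained.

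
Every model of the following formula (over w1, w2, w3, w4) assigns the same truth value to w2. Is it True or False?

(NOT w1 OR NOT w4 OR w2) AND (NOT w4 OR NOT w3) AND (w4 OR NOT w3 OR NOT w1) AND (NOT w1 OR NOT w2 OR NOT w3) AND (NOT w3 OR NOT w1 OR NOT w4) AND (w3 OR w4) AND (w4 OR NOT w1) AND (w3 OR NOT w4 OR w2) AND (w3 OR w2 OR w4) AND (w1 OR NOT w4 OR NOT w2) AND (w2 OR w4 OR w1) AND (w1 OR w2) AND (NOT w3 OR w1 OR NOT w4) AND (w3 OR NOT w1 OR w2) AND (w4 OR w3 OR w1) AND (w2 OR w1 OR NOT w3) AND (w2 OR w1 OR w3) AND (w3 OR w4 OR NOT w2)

True

Suppose w2 = false.
(w1) alone gives w1 = true.
(NOT w4) alone gives w4 = false.
But (w4) is also a unit clause — contradiction.
So every satisfying assignment has w2 = True.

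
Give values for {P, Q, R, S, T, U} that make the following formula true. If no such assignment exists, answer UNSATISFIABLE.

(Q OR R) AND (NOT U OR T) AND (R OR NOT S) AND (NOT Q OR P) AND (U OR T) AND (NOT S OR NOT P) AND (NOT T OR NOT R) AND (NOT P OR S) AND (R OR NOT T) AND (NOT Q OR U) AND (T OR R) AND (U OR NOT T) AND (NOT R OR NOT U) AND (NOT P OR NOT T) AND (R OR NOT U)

Branch on Q: set Q = true.
From the singleton clause (P), P = true.
From the singleton clause (NOT S), S = false.
That conflicts with the unit clause (S).
Backtrack on Q: now try Q = false.
From the singleton clause (R), R = true.
From the singleton clause (NOT T), T = false.
From the singleton clause (NOT U), U = false.
That conflicts with the unit clause (U).
Either choice for Q ends in contradiction.

UNSATISFIABLE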